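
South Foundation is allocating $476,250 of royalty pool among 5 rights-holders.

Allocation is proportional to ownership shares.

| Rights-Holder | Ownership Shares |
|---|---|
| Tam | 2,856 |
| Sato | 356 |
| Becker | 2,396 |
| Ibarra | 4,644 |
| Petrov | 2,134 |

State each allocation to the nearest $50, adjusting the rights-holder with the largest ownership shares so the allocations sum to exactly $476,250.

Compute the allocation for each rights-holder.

Combined ownership shares = 2,856 + 356 + 2,396 + 4,644 + 2,134 = 12,386.
Proportional shares: Tam 109,815.11; Sato 13,688.44; Becker 92,127.81; Ibarra 178,564.91; Petrov 82,053.73.
Rounded to nearest $50: Tam $109,800; Sato $13,700; Becker $92,150; Ibarra $178,550; Petrov $82,050. Sum = $476,250.
Rounded total matches; no reconciliation needed.

Tam: $109,800 · Sato: $13,700 · Becker: $92,150 · Ibarra: $178,550 · Petrov: $82,050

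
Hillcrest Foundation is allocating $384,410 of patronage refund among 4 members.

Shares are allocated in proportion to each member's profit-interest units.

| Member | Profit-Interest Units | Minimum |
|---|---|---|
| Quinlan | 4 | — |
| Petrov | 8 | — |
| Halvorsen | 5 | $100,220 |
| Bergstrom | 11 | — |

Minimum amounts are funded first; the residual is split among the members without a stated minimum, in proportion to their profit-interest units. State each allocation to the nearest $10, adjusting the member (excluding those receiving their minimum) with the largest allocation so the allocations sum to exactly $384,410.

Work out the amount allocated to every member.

Quinlan: $49,420; Petrov: $98,850; Halvorsen: $100,220; Bergstrom: $135,920

Fund the minimums — Halvorsen $100,220. Balance $284,190.
Balance split over remaining profit-interest units 23: Quinlan 49,424.35 → $49,420; Petrov 98,848.70 → $98,850; Bergstrom 135,916.96 → $135,920.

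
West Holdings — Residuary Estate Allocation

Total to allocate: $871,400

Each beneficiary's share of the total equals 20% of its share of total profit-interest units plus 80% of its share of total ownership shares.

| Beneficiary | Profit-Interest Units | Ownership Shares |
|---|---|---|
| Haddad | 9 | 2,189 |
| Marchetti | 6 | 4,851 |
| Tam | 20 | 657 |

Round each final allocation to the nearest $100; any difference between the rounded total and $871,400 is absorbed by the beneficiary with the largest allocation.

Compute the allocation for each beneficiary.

Haddad: $243,100 | Marchetti: $469,200 | Tam: $159,100

Totals — profit-interest units 35, ownership shares 7,697.
Composite weights (20% profit-interest units + 80% ownership shares): Haddad 0.2789; Marchetti 0.5385; Tam 0.1826.
Raw shares: Haddad 243,073.36; Marchetti 469,233.35; Tam 159,093.29.
At nearest $100: Haddad $243,100; Marchetti $469,200; Tam $159,100. Sum = $871,400.
No rounding difference to absorb.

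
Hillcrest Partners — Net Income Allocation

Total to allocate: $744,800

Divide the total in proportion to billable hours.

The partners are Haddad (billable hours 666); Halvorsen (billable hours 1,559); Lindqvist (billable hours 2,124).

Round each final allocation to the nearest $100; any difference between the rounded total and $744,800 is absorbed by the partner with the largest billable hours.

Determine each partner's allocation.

Haddad: $114,100 | Halvorsen: $267,000 | Lindqvist: $363,700

Billable hours total: 4,349.
Proportional shares: Haddad 666/4,349 × $744,800 = 114,057.67; Halvorsen 1,559/4,349 × $744,800 = 266,990.85; Lindqvist 2,124/4,349 × $744,800 = 363,751.48.
After rounding ($100): Haddad $114,100; Halvorsen $267,000; Lindqvist $363,800. Sum = $744,900.
Difference $744,800 − $744,900 = −$100 applied to largest billable hours (Lindqvist): Lindqvist becomes $363,700.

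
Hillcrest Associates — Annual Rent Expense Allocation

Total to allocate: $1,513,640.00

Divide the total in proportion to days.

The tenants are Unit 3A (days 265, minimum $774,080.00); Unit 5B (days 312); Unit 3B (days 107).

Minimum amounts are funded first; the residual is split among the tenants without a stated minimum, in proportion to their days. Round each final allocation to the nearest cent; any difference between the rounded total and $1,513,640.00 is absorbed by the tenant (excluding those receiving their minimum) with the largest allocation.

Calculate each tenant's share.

Unit 3A: $774,080.00; Unit 5B: $550,698.62; Unit 3B: $188,861.38

Fund the minimums — Unit 3A $774,080.00. Balance $739,560.00.
Balance split over remaining days 419: Unit 5B 550,698.6158 → $550,698.62; Unit 3B 188,861.3842 → $188,861.38.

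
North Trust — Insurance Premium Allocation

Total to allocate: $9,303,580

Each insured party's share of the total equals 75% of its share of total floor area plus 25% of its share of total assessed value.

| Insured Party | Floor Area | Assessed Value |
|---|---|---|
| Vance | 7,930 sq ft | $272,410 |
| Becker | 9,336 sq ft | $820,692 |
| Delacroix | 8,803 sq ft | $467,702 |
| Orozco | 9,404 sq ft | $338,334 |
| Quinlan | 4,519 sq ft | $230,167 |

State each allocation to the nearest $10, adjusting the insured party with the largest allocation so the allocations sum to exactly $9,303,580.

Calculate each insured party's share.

Floor area total 39,992; assessed value total 2,129,305.
Combined weights (75% floor area + 25% assessed value): Vance 0.1807; Becker 0.2714; Delacroix 0.2200; Orozco 0.2161; Quinlan 0.1118.
Unrounded shares: Vance 1,681,163.27; Becker 2,525,380.59; Delacroix 2,046,804.22; Orozco 2,010,352.89; Quinlan 1,039,879.03.
Rounded to nearest $10: Vance $1,681,160; Becker $2,525,380; Delacroix $2,046,800; Orozco $2,010,350; Quinlan $1,039,880. Sum = $9,303,570.
Difference $9,303,580 − $9,303,570 = +$10 applied to largest allocation (Becker): Becker becomes $2,525,390.

Vance: $1,681,160 | Becker: $2,525,390 | Delacroix: $2,046,800 | Orozco: $2,010,350 | Quinlan: $1,039,880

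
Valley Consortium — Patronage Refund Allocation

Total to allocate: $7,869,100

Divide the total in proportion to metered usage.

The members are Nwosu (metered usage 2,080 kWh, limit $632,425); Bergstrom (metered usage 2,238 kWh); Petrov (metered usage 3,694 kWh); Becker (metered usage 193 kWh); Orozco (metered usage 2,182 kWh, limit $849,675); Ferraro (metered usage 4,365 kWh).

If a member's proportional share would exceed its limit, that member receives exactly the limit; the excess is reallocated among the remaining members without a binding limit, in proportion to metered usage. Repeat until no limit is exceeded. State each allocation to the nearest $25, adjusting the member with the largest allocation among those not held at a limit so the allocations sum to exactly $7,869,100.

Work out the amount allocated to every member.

Nwosu: $632,425 | Bergstrom: $1,362,650 | Petrov: $2,249,150 | Becker: $117,500 | Orozco: $849,675 | Ferraro: $2,657,700

Total metered usage = 14,752.
Pro-rata shares before constraints: Nwosu 1,109,526.03; Bergstrom 1,193,807.33; Petrov 1,970,475.56; Becker 102,951.21; Orozco 1,163,935.48; Ferraro 2,328,404.39.
Held at cap: Nwosu ($632,425), Orozco ($849,675); balance $6,387,000 reallocated over remaining metered usage 10,490.
Shares after redistribution: Bergstrom 1,362,641.18 → $1,362,650; Petrov 2,249,149.48 → $2,249,150; Becker 117,511.06 → $117,500; Ferraro 2,657,698.28 → $2,657,700.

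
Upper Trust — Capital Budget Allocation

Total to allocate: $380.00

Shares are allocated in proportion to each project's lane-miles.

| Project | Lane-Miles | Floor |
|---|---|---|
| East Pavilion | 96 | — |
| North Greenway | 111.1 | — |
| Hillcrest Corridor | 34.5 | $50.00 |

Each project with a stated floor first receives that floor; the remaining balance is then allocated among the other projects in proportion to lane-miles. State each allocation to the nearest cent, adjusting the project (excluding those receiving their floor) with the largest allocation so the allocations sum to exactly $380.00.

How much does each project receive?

Minimums first: Hillcrest Corridor $50.00. Balance $330.00.
Balance split over remaining lane-miles 207.1: East Pavilion 152.9696 → $152.97; North Greenway 177.0304 → $177.03.

East Pavilion: $152.97; North Greenway: $177.03; Hillcrest Corridor: $50.00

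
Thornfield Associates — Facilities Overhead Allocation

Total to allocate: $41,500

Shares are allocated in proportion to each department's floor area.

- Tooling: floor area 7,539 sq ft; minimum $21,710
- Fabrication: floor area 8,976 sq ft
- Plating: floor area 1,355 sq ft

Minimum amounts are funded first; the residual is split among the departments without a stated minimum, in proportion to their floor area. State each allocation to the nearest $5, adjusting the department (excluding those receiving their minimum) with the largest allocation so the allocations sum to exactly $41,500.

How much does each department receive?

Minimums first: Tooling $21,710. Balance $19,790.
Balance split over remaining floor area 10,331: Fabrication 17,194.37 → $17,195; Plating 2,595.63 → $2,595.

Tooling: $21,710 · Fabrication: $17,195 · Plating: $2,595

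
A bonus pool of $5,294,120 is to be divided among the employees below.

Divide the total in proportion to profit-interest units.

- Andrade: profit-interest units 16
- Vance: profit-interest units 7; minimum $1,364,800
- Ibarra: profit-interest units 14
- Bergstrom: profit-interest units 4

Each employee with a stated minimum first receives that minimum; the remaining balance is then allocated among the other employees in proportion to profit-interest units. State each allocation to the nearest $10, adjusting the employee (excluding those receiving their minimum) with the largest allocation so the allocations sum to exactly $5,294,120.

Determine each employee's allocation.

Fund the minimums — Vance $1,364,800. Balance $3,929,320.
Balance split over remaining profit-interest units 34: Andrade 1,849,091.76 → $1,849,090; Ibarra 1,617,955.29 → $1,617,960; Bergstrom 462,272.94 → $462,270.

Andrade: $1,849,090 | Vance: $1,364,800 | Ibarra: $1,617,960 | Bergstrom: $462,270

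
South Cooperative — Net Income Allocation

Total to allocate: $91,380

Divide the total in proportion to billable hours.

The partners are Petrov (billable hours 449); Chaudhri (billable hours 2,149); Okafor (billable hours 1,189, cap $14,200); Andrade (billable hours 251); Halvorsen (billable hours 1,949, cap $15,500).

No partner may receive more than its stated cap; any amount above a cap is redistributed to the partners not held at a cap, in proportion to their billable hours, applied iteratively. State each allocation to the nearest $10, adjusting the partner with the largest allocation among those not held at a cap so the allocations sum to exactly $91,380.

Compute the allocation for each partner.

Petrov: $9,720 | Chaudhri: $46,530 | Okafor: $14,200 | Andrade: $5,430 | Halvorsen: $15,500

Sum of billable hours: 5,987.
Unconstrained shares: Petrov 6,853.12; Chaudhri 32,800.34; Okafor 18,147.79; Andrade 3,831.03; Halvorsen 29,747.72.
Cap binds for Okafor ($14,200), Halvorsen ($15,500); residual $61,680 reallocated over remaining billable hours 2,849.
Remaining shares: Petrov 9,720.72 → $9,720; Chaudhri 46,525.21 → $46,530; Andrade 5,434.08 → $5,430.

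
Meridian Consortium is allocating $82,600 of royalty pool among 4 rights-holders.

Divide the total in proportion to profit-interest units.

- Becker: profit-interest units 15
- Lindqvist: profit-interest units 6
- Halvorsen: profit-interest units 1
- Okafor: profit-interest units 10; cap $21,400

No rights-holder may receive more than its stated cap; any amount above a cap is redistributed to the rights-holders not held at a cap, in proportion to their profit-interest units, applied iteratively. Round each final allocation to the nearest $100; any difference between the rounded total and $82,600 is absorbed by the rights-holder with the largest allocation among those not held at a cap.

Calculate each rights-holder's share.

Becker: $41,700; Lindqvist: $16,700; Halvorsen: $2,800; Okafor: $21,400

Profit-interest units total: 32.
Pro-rata shares before constraints: Becker 38,718.75; Lindqvist 15,487.50; Halvorsen 2,581.25; Okafor 25,812.50.
Cap binds for Okafor ($21,400); remaining pool $61,200 reallocated over remaining profit-interest units 22.
Shares after redistribution: Becker 41,727.27 → $41,700; Lindqvist 16,690.91 → $16,700; Halvorsen 2,781.82 → $2,800.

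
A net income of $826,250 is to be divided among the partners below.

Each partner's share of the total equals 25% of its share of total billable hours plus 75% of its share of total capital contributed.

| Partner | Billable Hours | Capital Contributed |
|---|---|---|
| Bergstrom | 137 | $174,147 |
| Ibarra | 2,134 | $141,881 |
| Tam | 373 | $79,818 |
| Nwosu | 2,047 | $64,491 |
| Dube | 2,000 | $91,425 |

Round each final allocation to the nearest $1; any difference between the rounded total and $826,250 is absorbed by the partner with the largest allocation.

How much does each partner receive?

Bergstrom: $199,815 · Ibarra: $225,228 · Tam: $101,159 · Nwosu: $135,625 · Dube: $164,423

Totals — billable hours 6,691, capital contributed 551,762.
Composite weights (25% billable hours + 75% capital contributed): Bergstrom 0.2418; Ibarra 0.2726; Tam 0.1224; Nwosu 0.1641; Dube 0.1990.
Unrounded shares: Bergstrom 199,815.05; Ibarra 225,227.67; Tam 101,159.26; Nwosu 135,624.62; Dube 164,423.40.
At nearest $1: Bergstrom $199,815; Ibarra $225,228; Tam $101,159; Nwosu $135,625; Dube $164,423. Sum = $826,250.
Rounded total matches; no reconciliation needed.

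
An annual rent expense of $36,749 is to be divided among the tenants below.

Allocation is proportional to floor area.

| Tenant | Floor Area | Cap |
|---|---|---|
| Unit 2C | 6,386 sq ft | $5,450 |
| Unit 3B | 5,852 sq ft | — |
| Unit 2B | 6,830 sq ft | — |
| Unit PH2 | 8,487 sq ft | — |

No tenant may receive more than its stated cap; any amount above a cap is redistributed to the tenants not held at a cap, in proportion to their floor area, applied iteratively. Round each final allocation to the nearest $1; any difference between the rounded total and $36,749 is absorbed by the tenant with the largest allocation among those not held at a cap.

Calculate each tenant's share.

Unit 2C: $5,450 | Unit 3B: $8,652 | Unit 2B: $10,098 | Unit PH2: $12,549

Total floor area = 27,555.
Pro-rata shares before constraints: Unit 2C 8,516.75; Unit 3B 7,804.58; Unit 2B 9,108.90; Unit PH2 11,318.77.
Cap binds for Unit 2C ($5,450); residual $31,299 reallocated over remaining floor area 21,169.
Shares after redistribution: Unit 3B 8,652.36 → $8,652; Unit 2B 10,098.36 → $10,098; Unit PH2 12,548.28 → $12,548.
Rounding difference +$1 applied to Unit PH2 → $12,549.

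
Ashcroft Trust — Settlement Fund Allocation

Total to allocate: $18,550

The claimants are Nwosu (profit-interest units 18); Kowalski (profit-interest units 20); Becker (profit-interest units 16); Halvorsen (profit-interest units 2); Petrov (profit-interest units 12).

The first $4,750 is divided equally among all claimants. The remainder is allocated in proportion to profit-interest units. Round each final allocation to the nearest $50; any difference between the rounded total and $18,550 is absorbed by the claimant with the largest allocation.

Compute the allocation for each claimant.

$4,750 shared equally gives $950 per claimant.
Remainder $13,800 by profit-interest units (total 68): Nwosu 3,652.94 → $3,650; Kowalski 4,058.82 → $4,050; Becker 3,247.06 → $3,250; Halvorsen 405.88 → $400; Petrov 2,435.29 → $2,450.
Totals: Nwosu $950 + $3,650 = $4,600; Kowalski $950 + $4,050 = $5,000; Becker $950 + $3,250 = $4,200; Halvorsen $950 + $400 = $1,350; Petrov $950 + $2,450 = $3,400.

Nwosu: $4,600; Kowalski: $5,000; Becker: $4,200; Halvorsen: $1,350; Petrov: $3,400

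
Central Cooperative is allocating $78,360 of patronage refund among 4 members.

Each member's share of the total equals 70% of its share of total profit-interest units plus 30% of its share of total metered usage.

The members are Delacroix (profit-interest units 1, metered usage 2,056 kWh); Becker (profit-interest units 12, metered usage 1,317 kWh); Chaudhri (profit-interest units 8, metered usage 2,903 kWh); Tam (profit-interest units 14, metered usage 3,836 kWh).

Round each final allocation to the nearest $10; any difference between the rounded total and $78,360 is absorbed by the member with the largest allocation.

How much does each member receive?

Delacroix: $6,350 · Becker: $21,870 · Chaudhri: $19,290 · Tam: $30,850

Totals — profit-interest units 35, metered usage 10,112.
Composite weights (70% profit-interest units + 30% metered usage): Delacroix 0.0810; Becker 0.2791; Chaudhri 0.2461; Tam 0.3938.
Pro-rata amounts: Delacroix 6,346.91; Becker 21,868.11; Chaudhri 19,286.39; Tam 30,858.59.
After rounding ($10): Delacroix $6,350; Becker $21,870; Chaudhri $19,290; Tam $30,860. Sum = $78,370.
Difference $78,360 − $78,370 = −$10 applied to largest allocation (Tam): Tam becomes $30,850.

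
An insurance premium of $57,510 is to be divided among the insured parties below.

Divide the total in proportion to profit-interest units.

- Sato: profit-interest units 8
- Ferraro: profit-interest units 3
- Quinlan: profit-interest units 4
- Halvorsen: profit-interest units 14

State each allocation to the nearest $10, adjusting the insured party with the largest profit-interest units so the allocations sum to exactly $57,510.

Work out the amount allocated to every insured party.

Total profit-interest units = 8 + 3 + 4 + 14 = 29.
Unrounded shares: Sato 15,864.83; Ferraro 5,949.31; Quinlan 7,932.41; Halvorsen 27,763.45.
At nearest $10: Sato $15,860; Ferraro $5,950; Quinlan $7,930; Halvorsen $27,760. Sum = $57,500.
Difference $57,510 − $57,500 = +$10 applied to largest profit-interest units (Halvorsen): Halvorsen becomes $27,770.

Sato: $15,860 | Ferraro: $5,950 | Quinlan: $7,930 | Halvorsen: $27,770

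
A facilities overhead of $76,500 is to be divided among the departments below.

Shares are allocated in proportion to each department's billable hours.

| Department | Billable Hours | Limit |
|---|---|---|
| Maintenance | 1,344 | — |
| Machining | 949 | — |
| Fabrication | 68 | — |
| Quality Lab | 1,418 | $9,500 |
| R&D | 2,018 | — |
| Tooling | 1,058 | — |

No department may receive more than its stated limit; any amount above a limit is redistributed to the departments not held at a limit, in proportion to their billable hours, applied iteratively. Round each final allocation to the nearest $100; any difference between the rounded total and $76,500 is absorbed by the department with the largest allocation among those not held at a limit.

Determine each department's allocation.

Combined billable hours = 6,855.
Pro-rata shares before constraints: Maintenance 14,998.69; Machining 10,590.59; Fabrication 758.86; Quality Lab 15,824.51; R&D 22,520.35; Tooling 11,807.00.
Cap binds for Quality Lab ($9,500); residual $67,000 reallocated over remaining billable hours 5,437.
Redistributed shares: Maintenance 16,562.07 → $16,600; Machining 11,694.50 → $11,700; Fabrication 837.96 → $800; R&D 24,867.76 → $24,900; Tooling 13,037.70 → $13,000.

Maintenance: $16,600 | Machining: $11,700 | Fabrication: $800 | Quality Lab: $9,500 | R&D: $24,900 | Tooling: $13,000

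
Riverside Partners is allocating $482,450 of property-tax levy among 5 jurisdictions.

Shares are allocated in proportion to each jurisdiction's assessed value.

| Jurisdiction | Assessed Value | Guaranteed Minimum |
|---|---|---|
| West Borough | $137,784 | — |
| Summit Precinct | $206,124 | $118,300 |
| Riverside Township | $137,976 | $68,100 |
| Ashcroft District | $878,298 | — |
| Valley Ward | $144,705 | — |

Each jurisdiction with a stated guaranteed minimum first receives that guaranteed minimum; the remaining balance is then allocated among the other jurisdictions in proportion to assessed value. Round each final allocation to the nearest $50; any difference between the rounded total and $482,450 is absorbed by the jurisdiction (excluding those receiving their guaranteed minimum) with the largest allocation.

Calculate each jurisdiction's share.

Fund the minimums — Summit Precinct $118,300; Riverside Township $68,100. Balance $296,050.
Balance split over remaining assessed value 1,160,787: West Borough 35,140.77 → $35,150; Ashcroft District 224,003.30 → $224,000; Valley Ward 36,905.92 → $36,900.

West Borough: $35,150 · Summit Precinct: $118,300 · Riverside Township: $68,100 · Ashcroft District: $224,000 · Valley Ward: $36,900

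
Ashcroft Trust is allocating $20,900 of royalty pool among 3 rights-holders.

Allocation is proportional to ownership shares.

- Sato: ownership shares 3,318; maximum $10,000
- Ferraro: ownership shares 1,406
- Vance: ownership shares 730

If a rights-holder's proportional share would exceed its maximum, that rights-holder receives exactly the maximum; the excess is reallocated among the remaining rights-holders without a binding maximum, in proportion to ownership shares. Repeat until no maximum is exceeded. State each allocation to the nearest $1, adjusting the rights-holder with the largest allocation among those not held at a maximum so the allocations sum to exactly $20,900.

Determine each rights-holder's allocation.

Sato: $10,000 · Ferraro: $7,175 · Vance: $3,725

Sum of ownership shares: 5,454.
Pro-rata shares before constraints: Sato 12,714.74; Ferraro 5,387.86; Vance 2,797.40.
Cap binds for Sato ($10,000); residual $10,900 reallocated over remaining ownership shares 2,136.
Remaining shares: Ferraro 7,174.81 → $7,175; Vance 3,725.19 → $3,725.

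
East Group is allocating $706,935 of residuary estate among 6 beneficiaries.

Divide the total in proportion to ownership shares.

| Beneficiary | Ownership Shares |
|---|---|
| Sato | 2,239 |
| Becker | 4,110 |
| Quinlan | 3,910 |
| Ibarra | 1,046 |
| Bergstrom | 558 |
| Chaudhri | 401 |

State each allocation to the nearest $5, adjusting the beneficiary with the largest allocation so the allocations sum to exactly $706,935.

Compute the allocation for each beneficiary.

Sum of ownership shares: 12,264.
Pro-rata amounts: Sato 2,239/12,264 × $706,935 = 129,062.90; Becker 4,110/12,264 × $706,935 = 236,913.15; Quinlan 3,910/12,264 × $706,935 = 225,384.53; Ibarra 1,046/12,264 × $706,935 = 60,294.68; Bergstrom 558/12,264 × $706,935 = 32,164.85; Chaudhri 401/12,264 × $706,935 = 23,114.88.
At nearest $5: Sato $129,065; Becker $236,915; Quinlan $225,385; Ibarra $60,295; Bergstrom $32,165; Chaudhri $23,115. Sum = $706,940.
Difference $706,935 − $706,940 = −$5 applied to largest allocation (Becker): Becker becomes $236,910.

Sato: $129,065; Becker: $236,910; Quinlan: $225,385; Ibarra: $60,295; Bergstrom: $32,165; Chaudhri: $23,115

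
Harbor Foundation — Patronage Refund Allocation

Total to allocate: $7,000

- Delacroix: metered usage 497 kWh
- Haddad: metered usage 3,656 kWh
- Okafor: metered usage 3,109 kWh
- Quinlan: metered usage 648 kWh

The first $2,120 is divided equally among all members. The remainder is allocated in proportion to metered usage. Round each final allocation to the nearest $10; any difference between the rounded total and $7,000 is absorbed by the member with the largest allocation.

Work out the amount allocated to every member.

Equal tier: $2,120 ÷ 4 = $530 apiece.
Remainder $4,880 by metered usage (total 7,910): Delacroix 306.62 → $310; Haddad 2,255.53 → $2,260; Okafor 1,918.07 → $1,920; Quinlan 399.78 → $400.
Rounding difference −$10 on remainder applied to Haddad.
Totals: Delacroix $530 + $310 = $840; Haddad $530 + $2,250 = $2,780; Okafor $530 + $1,920 = $2,450; Quinlan $530 + $400 = $930.

Delacroix: $840 · Haddad: $2,780 · Okafor: $2,450 · Quinlan: $930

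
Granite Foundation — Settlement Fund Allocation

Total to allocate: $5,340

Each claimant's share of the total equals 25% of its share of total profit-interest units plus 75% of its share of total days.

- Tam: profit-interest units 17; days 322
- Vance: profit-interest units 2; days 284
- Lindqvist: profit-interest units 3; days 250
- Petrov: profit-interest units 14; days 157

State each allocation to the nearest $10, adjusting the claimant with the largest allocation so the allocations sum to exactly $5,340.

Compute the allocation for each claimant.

Totals — profit-interest units 36, days 1,013.
Composite weights (25% profit-interest units + 75% days): Tam 0.3565; Vance 0.2242; Lindqvist 0.2059; Petrov 0.2135.
Raw shares: Tam 1,903.48; Vance 1,196.99; Lindqvist 1,099.65; Petrov 1,139.88.
After rounding ($10): Tam $1,900; Vance $1,200; Lindqvist $1,100; Petrov $1,140. Sum = $5,340.
Sum already equals the total — no adjustment.

Tam: $1,900 · Vance: $1,200 · Lindqvist: $1,100 · Petrov: $1,140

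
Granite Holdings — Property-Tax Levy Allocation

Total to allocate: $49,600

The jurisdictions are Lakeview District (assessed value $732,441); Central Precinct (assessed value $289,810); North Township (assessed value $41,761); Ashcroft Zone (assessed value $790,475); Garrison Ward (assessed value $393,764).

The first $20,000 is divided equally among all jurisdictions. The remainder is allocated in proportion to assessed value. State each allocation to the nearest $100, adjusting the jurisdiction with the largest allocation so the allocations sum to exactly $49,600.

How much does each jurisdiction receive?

Equal tier: $20,000 ÷ 5 = $4,000 apiece.
Remainder $29,600 by assessed value (total 2,248,251): Lakeview District 9,643.16 → $9,600; Central Precinct 3,815.58 → $3,800; North Township 549.82 → $500; Ashcroft Zone 10,407.23 → $10,400; Garrison Ward 5,184.21 → $5,200.
Rounding difference +$100 on remainder applied to Ashcroft Zone.
Totals: Lakeview District $4,000 + $9,600 = $13,600; Central Precinct $4,000 + $3,800 = $7,800; North Township $4,000 + $500 = $4,500; Ashcroft Zone $4,000 + $10,500 = $14,500; Garrison Ward $4,000 + $5,200 = $9,200.

Lakeview District: $13,600 | Central Precinct: $7,800 | North Township: $4,500 | Ashcroft Zone: $14,500 | Garrison Ward: $9,200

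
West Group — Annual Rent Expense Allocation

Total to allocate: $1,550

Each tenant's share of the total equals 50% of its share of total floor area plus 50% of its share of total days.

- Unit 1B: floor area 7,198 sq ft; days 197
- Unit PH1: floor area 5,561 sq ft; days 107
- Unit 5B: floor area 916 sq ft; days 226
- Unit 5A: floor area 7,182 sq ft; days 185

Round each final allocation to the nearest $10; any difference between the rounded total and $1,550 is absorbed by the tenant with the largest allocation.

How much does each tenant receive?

Totals — floor area 20,857, days 715.
Blended shares (50% floor area + 50% days): Unit 1B 0.3103; Unit PH1 0.2081; Unit 5B 0.1800; Unit 5A 0.3015.
Raw shares: Unit 1B 480.99; Unit PH1 322.61; Unit 5B 279.00; Unit 5A 467.39.
After rounding ($10): Unit 1B $480; Unit PH1 $320; Unit 5B $280; Unit 5A $470. Sum = $1,550.
Rounded total matches; no reconciliation needed.

Unit 1B: $480; Unit PH1: $320; Unit 5B: $280; Unit 5A: $470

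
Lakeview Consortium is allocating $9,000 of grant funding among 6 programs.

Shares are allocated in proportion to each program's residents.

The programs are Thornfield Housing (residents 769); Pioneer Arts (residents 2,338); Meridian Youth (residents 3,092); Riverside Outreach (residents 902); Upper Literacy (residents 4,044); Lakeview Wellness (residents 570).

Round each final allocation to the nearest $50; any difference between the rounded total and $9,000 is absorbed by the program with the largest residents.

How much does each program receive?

Thornfield Housing: $600 | Pioneer Arts: $1,800 | Meridian Youth: $2,400 | Riverside Outreach: $700 | Upper Literacy: $3,050 | Lakeview Wellness: $450

Residents total: 769 + 2,338 + 3,092 + 902 + 4,044 + 570 = 11,715.
Raw shares: Thornfield Housing 590.78; Pioneer Arts 1,796.16; Meridian Youth 2,375.42; Riverside Outreach 692.96; Upper Literacy 3,106.79; Lakeview Wellness 437.90.
At nearest $50: Thornfield Housing $600; Pioneer Arts $1,800; Meridian Youth $2,400; Riverside Outreach $700; Upper Literacy $3,100; Lakeview Wellness $450. Sum = $9,050.
Difference $9,000 − $9,050 = −$50 applied to largest residents (Upper Literacy): Upper Literacy becomes $3,050.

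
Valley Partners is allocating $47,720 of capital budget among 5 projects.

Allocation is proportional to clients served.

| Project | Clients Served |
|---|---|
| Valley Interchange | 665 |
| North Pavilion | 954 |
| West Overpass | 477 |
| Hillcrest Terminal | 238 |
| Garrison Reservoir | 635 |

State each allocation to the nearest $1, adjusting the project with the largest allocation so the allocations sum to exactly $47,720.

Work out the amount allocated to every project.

Total clients served = 2,969.
Pro-rata amounts: Valley Interchange 665/2,969 × $47,720 = 10,688.38; North Pavilion 954/2,969 × $47,720 = 15,333.41; West Overpass 477/2,969 × $47,720 = 7,666.70; Hillcrest Terminal 238/2,969 × $47,720 = 3,825.31; Garrison Reservoir 635/2,969 × $47,720 = 10,206.20.
After rounding ($1): Valley Interchange $10,688; North Pavilion $15,333; West Overpass $7,667; Hillcrest Terminal $3,825; Garrison Reservoir $10,206. Sum = $47,719.
Difference $47,720 − $47,719 = +$1 applied to largest allocation (North Pavilion): North Pavilion becomes $15,334.

Valley Interchange: $10,688 · North Pavilion: $15,334 · West Overpass: $7,667 · Hillcrest Terminal: $3,825 · Garrison Reservoir: $10,206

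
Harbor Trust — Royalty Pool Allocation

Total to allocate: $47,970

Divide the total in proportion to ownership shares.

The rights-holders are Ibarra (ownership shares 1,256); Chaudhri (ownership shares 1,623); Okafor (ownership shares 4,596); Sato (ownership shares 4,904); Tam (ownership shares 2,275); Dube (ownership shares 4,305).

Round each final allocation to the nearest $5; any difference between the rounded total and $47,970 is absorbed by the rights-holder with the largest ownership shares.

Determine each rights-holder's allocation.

Ibarra: $3,180; Chaudhri: $4,105; Okafor: $11,630; Sato: $12,410; Tam: $5,755; Dube: $10,890

Combined ownership shares = 1,256 + 1,623 + 4,596 + 4,904 + 2,275 + 4,305 = 18,959.
Raw shares: Ibarra 3,177.93; Chaudhri 4,106.51; Okafor 11,628.78; Sato 12,408.08; Tam 5,756.20; Dube 10,892.497.
Rounded to nearest $5: Ibarra $3,180; Chaudhri $4,105; Okafor $11,630; Sato $12,410; Tam $5,755; Dube $10,890. Sum = $47,970.
No rounding difference to absorb.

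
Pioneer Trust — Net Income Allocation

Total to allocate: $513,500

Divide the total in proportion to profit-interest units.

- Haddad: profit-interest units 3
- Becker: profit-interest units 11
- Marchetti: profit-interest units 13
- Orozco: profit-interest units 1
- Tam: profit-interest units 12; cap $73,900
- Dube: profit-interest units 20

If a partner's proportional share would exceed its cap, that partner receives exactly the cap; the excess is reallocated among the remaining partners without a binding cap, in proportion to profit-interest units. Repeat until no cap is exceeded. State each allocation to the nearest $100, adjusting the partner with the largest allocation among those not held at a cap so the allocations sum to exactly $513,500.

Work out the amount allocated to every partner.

Sum of profit-interest units: 60.
Unconstrained shares: Haddad 25,675.00; Becker 94,141.67; Marchetti 111,258.33; Orozco 8,558.33; Tam 102,700.00; Dube 171,166.67.
Cap binds for Tam ($73,900); remaining pool $439,600 reallocated over remaining profit-interest units 48.
Redistributed shares: Haddad 27,475.00 → $27,500; Becker 100,741.67 → $100,700; Marchetti 119,058.33 → $119,100; Orozco 9,158.33 → $9,200; Dube 183,166.67 → $183,200.
Rounding difference −$100 applied to Dube → $183,100.

Haddad: $27,500; Becker: $100,700; Marchetti: $119,100; Orozco: $9,200; Tam: $73,900; Dube: $183,100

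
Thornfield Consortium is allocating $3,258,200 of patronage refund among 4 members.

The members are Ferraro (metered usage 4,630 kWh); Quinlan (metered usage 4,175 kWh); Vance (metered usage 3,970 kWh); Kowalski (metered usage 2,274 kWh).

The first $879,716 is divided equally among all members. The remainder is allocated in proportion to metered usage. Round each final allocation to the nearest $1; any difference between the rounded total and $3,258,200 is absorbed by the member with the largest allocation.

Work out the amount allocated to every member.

Equal tier: $879,716 ÷ 4 = $219,929 apiece.
Remainder $2,378,484 by metered usage (total 15,049): Ferraro 731,768.28 → $731,768; Quinlan 659,855.85 → $659,856; Vance 627,455.74 → $627,456; Kowalski 359,404.12 → $359,404.
Totals: Ferraro $219,929 + $731,768 = $951,697; Quinlan $219,929 + $659,856 = $879,785; Vance $219,929 + $627,456 = $847,385; Kowalski $219,929 + $359,404 = $579,333.

Ferraro: $951,697 | Quinlan: $879,785 | Vance: $847,385 | Kowalski: $579,333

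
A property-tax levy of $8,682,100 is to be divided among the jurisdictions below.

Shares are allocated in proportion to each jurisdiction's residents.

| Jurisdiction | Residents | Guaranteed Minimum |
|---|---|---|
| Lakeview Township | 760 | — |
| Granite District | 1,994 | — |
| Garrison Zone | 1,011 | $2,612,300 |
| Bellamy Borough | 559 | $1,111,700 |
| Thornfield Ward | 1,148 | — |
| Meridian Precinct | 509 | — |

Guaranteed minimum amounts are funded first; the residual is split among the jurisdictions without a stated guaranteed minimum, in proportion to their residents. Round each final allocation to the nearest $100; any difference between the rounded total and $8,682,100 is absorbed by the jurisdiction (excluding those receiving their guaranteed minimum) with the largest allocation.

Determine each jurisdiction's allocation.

Lakeview Township: $854,300 | Granite District: $2,241,300 | Garrison Zone: $2,612,300 | Bellamy Borough: $1,111,700 | Thornfield Ward: $1,290,400 | Meridian Precinct: $572,100

Guaranteed amounts: Garrison Zone $2,612,300; Bellamy Borough $1,111,700. Balance $4,958,100.
Balance split over remaining residents 4,411: Lakeview Township 854,263.43 → $854,300; Granite District 2,241,317.48 → $2,241,300; Thornfield Ward 1,290,387.40 → $1,290,400; Meridian Precinct 572,131.69 → $572,100.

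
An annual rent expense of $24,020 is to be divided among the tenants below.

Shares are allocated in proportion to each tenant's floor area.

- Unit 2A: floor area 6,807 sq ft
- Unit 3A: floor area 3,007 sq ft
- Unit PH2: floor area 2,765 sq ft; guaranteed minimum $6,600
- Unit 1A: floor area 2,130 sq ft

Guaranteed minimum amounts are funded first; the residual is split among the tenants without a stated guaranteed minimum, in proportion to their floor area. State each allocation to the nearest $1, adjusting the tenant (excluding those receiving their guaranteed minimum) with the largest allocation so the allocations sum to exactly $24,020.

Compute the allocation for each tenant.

Guaranteed amounts: Unit PH2 $6,600. Residual $17,420.
Residual split over remaining floor area 11,944: Unit 2A 9,927.82 → $9,928; Unit 3A 4,385.63 → $4,386; Unit 1A 3,106.55 → $3,107.
Rounding difference −$1 applied to Unit 2A → $9,927.

Unit 2A: $9,927 · Unit 3A: $4,386 · Unit PH2: $6,600 · Unit 1A: $3,107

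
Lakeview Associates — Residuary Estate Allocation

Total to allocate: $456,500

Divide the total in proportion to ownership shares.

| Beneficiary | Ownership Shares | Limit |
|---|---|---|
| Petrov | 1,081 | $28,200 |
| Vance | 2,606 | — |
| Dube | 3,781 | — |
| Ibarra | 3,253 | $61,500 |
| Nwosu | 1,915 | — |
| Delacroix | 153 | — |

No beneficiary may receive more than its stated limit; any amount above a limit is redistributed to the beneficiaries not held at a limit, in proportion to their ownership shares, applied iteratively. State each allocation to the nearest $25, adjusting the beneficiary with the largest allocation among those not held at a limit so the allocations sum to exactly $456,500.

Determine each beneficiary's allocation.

Petrov: $28,200; Vance: $113,050; Dube: $164,025; Ibarra: $61,500; Nwosu: $83,075; Delacroix: $6,650

Total ownership shares = 12,789.
Unconstrained shares: Petrov 38,586.01; Vance 93,020.49; Dube 134,961.80; Ibarra 116,114.98; Nwosu 68,355.42; Delacroix 5,461.29.
Held at cap: Petrov ($28,200), Ibarra ($61,500); balance $366,800 reallocated over remaining ownership shares 8,455.
Shares after redistribution: Vance 113,055.09 → $113,050; Dube 164,029.66 → $164,025; Nwosu 83,077.71 → $83,075; Delacroix 6,637.54 → $6,650.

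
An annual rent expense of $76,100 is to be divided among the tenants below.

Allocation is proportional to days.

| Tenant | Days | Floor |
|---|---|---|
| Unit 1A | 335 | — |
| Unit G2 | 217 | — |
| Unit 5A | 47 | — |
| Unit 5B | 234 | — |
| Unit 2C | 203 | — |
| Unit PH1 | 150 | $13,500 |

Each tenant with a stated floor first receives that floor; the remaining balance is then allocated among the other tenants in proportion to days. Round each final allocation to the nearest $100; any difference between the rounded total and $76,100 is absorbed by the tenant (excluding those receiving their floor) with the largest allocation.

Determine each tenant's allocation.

Unit 1A: $20,300; Unit G2: $13,100; Unit 5A: $2,800; Unit 5B: $14,100; Unit 2C: $12,300; Unit PH1: $13,500

Guaranteed amounts: Unit PH1 $13,500. Residual $62,600.
Residual split over remaining days 1,036: Unit 1A 20,242.28 → $20,200; Unit G2 13,112.16 → $13,100; Unit 5A 2,839.96 → $2,800; Unit 5B 14,139.38 → $14,100; Unit 2C 12,266.22 → $12,300.
Rounding difference +$100 applied to Unit 1A → $20,300.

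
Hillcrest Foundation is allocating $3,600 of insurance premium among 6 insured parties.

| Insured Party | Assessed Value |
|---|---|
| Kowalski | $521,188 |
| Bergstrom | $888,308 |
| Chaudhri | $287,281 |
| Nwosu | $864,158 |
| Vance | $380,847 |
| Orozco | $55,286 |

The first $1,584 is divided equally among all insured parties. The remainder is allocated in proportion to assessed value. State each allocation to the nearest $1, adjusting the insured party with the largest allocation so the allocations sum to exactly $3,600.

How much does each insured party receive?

Kowalski: $615 | Bergstrom: $862 | Chaudhri: $457 | Nwosu: $845 | Vance: $520 | Orozco: $301

$1,584 shared equally gives $264 per insured party.
Remainder $2,016 by assessed value (total 2,997,068): Kowalski 350.58 → $351; Bergstrom 597.53 → $598; Chaudhri 193.24 → $193; Nwosu 581.28 → $581; Vance 256.18 → $256; Orozco 37.19 → $37.
Totals: Kowalski $264 + $351 = $615; Bergstrom $264 + $598 = $862; Chaudhri $264 + $193 = $457; Nwosu $264 + $581 = $845; Vance $264 + $256 = $520; Orozco $264 + $37 = $301.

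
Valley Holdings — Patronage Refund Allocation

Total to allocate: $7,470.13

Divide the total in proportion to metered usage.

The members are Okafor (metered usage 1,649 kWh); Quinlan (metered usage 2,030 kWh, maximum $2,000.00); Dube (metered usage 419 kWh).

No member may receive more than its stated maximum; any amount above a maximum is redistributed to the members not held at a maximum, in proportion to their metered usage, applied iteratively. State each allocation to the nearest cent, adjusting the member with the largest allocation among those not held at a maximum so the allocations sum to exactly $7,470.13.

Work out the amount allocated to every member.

Metered usage total: 4,098.
Unconstrained shares: Okafor 3,005.9161; Quinlan 3,700.4304; Dube 763.7834.
Held at cap: Quinlan ($2,000.00); balance $5,470.13 reallocated over remaining metered usage 2,068.
Remaining shares: Okafor 4,361.8203 → $4,361.82; Dube 1,108.3097 → $1,108.31.

Okafor: $4,361.82 · Quinlan: $2,000.00 · Dube: $1,108.31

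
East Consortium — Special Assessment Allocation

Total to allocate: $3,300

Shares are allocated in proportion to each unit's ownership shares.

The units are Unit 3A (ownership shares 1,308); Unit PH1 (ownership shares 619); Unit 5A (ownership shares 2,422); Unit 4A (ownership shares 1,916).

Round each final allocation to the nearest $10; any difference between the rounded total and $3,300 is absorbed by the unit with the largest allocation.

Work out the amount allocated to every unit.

Combined ownership shares = 6,265.
Raw shares: Unit 3A 1,308/6,265 × $3,300 = 688.97; Unit PH1 619/6,265 × $3,300 = 326.05; Unit 5A 2,422/6,265 × $3,300 = 1,275.75; Unit 4A 1,916/6,265 × $3,300 = 1,009.23.
At nearest $10: Unit 3A $690; Unit PH1 $330; Unit 5A $1,280; Unit 4A $1,010. Sum = $3,310.
Difference $3,300 − $3,310 = −$10 applied to largest allocation (Unit 5A): Unit 5A becomes $1,270.

Unit 3A: $690 · Unit PH1: $330 · Unit 5A: $1,270 · Unit 4A: $1,010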